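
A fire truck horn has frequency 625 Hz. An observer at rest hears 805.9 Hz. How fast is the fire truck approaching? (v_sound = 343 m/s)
v_s = v·(1 − f/f_obs) = 76.99 m/s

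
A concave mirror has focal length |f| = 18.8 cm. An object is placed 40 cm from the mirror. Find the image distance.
f = +18.8 cm (concave); 1/di = 1/f − 1/do → di = 35.47 cm (real image, in front of mirror)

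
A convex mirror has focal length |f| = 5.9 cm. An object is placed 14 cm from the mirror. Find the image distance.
f = −5.9 cm (convex); 1/di = 1/f − 1/do → di = -4.151 cm (virtual image, behind mirror)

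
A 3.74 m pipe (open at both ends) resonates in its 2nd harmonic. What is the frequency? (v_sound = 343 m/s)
fₙ = nv/(2L) = 91.71 Hz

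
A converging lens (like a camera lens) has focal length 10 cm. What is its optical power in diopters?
P = 1/f = 10 D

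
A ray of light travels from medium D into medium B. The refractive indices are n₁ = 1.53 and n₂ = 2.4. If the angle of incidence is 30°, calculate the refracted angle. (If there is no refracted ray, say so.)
sin θ₂ = (n₁/n₂)·sin θ₁ = 0.3187 → θ₂ = 18.59°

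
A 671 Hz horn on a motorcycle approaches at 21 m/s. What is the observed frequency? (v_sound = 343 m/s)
f_obs = f·v/(v − v_s) = 714.8 Hz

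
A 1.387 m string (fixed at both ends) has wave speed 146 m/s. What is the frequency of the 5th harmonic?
fₙ = nv/(2L) = 263.2 Hz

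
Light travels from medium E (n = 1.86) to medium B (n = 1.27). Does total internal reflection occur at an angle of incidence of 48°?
θc = arcsin(n₂/n₁) = 43.06°; 48° > θc, so yes — total internal reflection.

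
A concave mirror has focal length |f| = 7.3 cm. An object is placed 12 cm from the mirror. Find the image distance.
f = +7.3 cm (concave); 1/di = 1/f − 1/do → di = 18.64 cm (real image, in front of mirror)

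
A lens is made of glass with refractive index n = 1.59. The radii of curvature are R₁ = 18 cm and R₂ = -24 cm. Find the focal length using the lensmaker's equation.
1/f = (n − 1)(1/R₁ − 1/R₂) → f = 17.43 cm (converging lens)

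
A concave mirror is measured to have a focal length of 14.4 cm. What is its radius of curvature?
R = 2|f| = 28.8 cm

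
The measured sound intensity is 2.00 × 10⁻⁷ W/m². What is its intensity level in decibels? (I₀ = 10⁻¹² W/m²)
β = 10·log₁₀(I/I₀) = 53.01 dB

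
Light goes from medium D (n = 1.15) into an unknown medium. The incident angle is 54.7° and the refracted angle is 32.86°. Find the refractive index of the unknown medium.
n₂ = n₁·sin θ₁ / sin θ₂ = 1.73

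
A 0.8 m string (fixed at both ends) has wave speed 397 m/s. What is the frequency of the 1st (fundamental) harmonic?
fₙ = nv/(2L) = 248.1 Hz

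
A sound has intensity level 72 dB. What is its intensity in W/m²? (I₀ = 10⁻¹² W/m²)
I = I₀·10^(β/10) = 1.58 × 10⁻⁵ W/m²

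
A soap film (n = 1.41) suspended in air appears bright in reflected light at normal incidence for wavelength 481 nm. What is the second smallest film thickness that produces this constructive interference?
2nt = (m − ½)λ with m = 2 → t = (m − ½)λ/(2n) = 255.9 nm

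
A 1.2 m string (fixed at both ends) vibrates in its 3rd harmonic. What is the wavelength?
λₙ = 2L/n = 0.8 m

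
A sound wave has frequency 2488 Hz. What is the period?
T = 1/f = 4.019 × 10⁻⁴ s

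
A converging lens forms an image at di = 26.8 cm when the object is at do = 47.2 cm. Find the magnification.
M = −di/do = -0.5678 (inverted image)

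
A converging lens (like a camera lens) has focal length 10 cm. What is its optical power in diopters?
P = 1/f = 10 D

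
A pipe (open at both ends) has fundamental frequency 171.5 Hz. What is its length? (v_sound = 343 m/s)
L = v/(2f₁) = 1 m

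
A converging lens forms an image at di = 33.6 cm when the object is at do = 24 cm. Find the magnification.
M = −di/do = -1.4 (inverted image)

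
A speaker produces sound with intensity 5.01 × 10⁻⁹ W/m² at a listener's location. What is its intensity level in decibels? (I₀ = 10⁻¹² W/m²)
β = 10·log₁₀(I/I₀) = 37 dB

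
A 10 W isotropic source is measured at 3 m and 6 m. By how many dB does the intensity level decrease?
Δβ = 20·log₁₀(r₂/r₁) = 6.021 dB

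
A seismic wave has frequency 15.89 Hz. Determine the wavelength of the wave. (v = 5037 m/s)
λ = v/f = 317 m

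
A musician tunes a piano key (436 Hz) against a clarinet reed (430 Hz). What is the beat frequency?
6 Hz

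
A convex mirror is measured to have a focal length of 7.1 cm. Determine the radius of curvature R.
R = 2|f| = 14.2 cm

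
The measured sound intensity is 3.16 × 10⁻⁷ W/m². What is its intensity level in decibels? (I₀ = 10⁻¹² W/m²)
β = 10·log₁₀(I/I₀) = 55 dB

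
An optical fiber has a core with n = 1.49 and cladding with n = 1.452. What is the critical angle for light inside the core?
θc = arcsin(n_cladding/n_core) = 77.03°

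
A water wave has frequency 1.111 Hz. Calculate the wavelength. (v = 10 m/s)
λ = v/f = 9.001 m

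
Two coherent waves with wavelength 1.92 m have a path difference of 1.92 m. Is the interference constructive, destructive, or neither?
constructive — path difference = 1λ, a whole number of wavelengths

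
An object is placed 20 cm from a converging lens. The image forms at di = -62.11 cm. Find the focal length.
1/f = 1/do + 1/di → f = 29.5 cm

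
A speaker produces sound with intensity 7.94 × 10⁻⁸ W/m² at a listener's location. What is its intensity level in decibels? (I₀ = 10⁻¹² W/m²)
β = 10·log₁₀(I/I₀) = 49 dB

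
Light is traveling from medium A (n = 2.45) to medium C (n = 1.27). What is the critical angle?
θc = arcsin(n₂/n₁) = 31.22°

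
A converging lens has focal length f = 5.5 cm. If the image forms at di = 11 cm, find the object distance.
1/do = 1/f − 1/di → do = 11 cm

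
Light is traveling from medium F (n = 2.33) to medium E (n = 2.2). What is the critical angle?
θc = arcsin(n₂/n₁) = 70.77°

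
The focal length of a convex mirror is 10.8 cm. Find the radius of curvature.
R = 2|f| = 21.6 cm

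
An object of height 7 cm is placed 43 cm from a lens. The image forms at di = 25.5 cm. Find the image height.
hi = (-di/do) × ho = -4.151 cm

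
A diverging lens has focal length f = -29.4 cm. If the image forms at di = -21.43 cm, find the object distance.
1/do = 1/f − 1/di → do = 79.05 cm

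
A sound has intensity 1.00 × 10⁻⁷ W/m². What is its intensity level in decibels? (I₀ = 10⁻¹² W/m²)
β = 10·log₁₀(I/I₀) = 50 dB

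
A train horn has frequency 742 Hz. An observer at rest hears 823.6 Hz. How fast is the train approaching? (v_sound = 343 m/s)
v_s = v·(1 − f/f_obs) = 33.98 m/s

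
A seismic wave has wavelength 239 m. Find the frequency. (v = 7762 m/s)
f = v/λ = 32.48 Hz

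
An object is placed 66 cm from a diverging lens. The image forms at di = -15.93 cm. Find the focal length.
1/f = 1/do + 1/di → f = -21 cm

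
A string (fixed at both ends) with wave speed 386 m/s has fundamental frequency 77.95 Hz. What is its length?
L = v/(2f₁) = 2.476 m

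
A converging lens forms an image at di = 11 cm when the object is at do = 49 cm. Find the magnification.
M = −di/do = -0.2245 (inverted image)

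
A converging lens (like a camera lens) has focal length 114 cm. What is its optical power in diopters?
P = 1/f = 0.8772 D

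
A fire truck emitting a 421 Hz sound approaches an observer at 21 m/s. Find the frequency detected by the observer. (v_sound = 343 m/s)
f_obs = f·v/(v − v_s) = 448.5 Hz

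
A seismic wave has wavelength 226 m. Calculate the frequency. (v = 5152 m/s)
f = v/λ = 22.8 Hz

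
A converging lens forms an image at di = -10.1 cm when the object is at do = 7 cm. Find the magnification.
M = −di/do = 1.443 (upright image)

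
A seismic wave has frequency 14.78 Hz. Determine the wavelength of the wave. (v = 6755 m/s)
λ = v/f = 457 m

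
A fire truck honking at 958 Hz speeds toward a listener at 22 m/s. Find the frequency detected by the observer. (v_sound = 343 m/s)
f_obs = f·v/(v − v_s) = 1024 Hz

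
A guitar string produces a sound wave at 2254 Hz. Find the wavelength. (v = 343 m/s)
λ = v/f = 0.1522 m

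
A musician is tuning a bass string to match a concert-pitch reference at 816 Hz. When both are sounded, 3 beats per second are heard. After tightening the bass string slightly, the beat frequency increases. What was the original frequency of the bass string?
819 Hz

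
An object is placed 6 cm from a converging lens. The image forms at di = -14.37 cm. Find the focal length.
1/f = 1/do + 1/di → f = 10.3 cm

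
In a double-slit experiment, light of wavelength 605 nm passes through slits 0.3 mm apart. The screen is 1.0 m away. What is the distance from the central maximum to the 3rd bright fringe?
y = mλL/d = 6.05 mm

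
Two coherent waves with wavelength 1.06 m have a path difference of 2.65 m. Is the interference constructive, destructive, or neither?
destructive — path difference = 2.5λ, an odd multiple of λ/2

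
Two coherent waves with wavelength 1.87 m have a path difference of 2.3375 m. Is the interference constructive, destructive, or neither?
neither (partial) — path difference = 1.25λ, neither a whole number of wavelengths nor an odd multiple of λ/2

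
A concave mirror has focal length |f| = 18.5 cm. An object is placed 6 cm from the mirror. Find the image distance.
f = +18.5 cm (concave); 1/di = 1/f − 1/do → di = -8.88 cm (virtual image, behind mirror)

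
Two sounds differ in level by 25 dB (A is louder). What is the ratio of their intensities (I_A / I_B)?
I_A/I_B = 10^(Δβ/10) = 316.2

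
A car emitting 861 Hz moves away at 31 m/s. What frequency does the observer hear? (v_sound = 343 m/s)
f_obs = f·v/(v + v_s) = 789.6 Hz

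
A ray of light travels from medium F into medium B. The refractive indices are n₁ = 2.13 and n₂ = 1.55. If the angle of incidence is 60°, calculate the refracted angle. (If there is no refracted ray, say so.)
sin θ₂ = (n₁/n₂)·sin θ₁ = 1.19 > 1, so there is no refracted ray — the light undergoes total internal reflection.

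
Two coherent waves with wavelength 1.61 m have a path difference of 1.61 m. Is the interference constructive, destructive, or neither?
constructive — path difference = 1λ, a whole number of wavelengths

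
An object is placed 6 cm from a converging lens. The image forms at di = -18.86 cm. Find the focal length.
1/f = 1/do + 1/di → f = 8.799 cm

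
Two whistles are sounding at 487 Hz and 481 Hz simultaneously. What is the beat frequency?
6 Hz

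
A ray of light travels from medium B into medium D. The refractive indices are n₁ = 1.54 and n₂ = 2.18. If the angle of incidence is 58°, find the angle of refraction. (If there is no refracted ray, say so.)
sin θ₂ = (n₁/n₂)·sin θ₁ = 0.5991 → θ₂ = 36.8°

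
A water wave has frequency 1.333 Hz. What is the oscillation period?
T = 1/f = 0.7502 s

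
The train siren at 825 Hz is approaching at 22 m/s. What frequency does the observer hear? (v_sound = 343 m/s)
f_obs = f·v/(v − v_s) = 881.5 Hz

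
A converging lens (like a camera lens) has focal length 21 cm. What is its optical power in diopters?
P = 1/f = 4.762 D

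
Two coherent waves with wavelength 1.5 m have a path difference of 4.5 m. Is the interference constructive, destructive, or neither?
constructive — path difference = 3λ, a whole number of wavelengths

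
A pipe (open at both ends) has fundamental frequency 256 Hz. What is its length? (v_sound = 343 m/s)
L = v/(2f₁) = 0.6699 m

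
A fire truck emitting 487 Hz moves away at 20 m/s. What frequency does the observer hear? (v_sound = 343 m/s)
f_obs = f·v/(v + v_s) = 460.2 Hz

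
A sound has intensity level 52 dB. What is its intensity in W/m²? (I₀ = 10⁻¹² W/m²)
I = I₀·10^(β/10) = 1.58 × 10⁻⁷ W/m²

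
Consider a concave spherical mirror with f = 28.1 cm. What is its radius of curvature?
R = 2|f| = 56.2 cm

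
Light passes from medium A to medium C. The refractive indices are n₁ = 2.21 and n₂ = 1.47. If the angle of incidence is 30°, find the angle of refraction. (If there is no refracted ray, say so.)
sin θ₂ = (n₁/n₂)·sin θ₁ = 0.7517 → θ₂ = 48.74°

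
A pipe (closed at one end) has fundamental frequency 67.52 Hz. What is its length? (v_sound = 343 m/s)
L = v/(4f₁) = 1.27 m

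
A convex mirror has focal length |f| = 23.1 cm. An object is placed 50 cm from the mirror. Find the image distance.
f = −23.1 cm (convex); 1/di = 1/f − 1/do → di = -15.8 cm (virtual image, behind mirror)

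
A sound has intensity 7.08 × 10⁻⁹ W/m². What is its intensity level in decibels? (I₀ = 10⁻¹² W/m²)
β = 10·log₁₀(I/I₀) = 38.5 dB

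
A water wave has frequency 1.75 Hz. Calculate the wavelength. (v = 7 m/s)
λ = v/f = 4 m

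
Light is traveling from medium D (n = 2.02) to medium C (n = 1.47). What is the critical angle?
θc = arcsin(n₂/n₁) = 46.7°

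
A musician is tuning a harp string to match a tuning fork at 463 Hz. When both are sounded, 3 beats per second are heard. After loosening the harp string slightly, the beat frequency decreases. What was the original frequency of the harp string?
466 Hz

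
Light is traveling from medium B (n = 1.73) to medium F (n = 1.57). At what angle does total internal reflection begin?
θc = arcsin(n₂/n₁) = 65.16°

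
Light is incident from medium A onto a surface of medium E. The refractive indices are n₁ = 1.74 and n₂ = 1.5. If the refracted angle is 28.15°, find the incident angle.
sin θ₁ = (n₂/n₁)·sin θ₂ → θ₁ = 24°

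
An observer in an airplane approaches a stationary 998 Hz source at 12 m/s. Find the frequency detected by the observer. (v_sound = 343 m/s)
f_obs = f·(v + v_o)/v = 1033 Hz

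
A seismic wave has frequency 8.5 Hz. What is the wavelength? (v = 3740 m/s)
λ = v/f = 440 m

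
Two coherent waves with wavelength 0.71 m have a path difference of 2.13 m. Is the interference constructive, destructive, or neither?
constructive — path difference = 3λ, a whole number of wavelengths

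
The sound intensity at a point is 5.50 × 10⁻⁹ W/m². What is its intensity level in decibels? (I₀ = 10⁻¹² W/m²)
β = 10·log₁₀(I/I₀) = 37.4 dB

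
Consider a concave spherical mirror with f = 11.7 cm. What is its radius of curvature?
R = 2|f| = 23.4 cm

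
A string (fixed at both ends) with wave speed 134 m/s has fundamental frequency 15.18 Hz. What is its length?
L = v/(2f₁) = 4.414 m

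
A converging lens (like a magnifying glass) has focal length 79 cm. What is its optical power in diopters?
P = 1/f = 1.266 D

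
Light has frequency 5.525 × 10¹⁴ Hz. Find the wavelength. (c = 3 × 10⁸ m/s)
λ = c/f = 543 nm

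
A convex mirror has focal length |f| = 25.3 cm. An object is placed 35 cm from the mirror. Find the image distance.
f = −25.3 cm (convex); 1/di = 1/f − 1/do → di = -14.68 cm (virtual image, behind mirror)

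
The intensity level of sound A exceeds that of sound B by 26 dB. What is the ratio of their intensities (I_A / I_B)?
I_A/I_B = 10^(Δβ/10) = 398.1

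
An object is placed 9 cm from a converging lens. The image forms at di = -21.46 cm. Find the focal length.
1/f = 1/do + 1/di → f = 15.5 cm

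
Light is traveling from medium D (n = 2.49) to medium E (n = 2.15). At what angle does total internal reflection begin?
θc = arcsin(n₂/n₁) = 59.71°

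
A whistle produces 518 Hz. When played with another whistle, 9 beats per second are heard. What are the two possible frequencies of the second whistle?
f₂ = 518 ± 9 Hz → 527 Hz or 509 Hz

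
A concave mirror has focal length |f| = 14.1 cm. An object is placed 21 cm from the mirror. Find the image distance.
f = +14.1 cm (concave); 1/di = 1/f − 1/do → di = 42.91 cm (real image, in front of mirror)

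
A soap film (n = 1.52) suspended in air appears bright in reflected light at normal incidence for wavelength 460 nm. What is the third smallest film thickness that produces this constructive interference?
2nt = (m − ½)λ with m = 3 → t = (m − ½)λ/(2n) = 378.3 nm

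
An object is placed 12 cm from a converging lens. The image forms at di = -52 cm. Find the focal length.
1/f = 1/do + 1/di → f = 15.6 cm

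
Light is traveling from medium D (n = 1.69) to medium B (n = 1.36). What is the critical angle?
θc = arcsin(n₂/n₁) = 53.58°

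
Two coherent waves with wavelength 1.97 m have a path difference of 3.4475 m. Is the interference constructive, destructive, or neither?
neither (partial) — path difference = 1.75λ, neither a whole number of wavelengths nor an odd multiple of λ/2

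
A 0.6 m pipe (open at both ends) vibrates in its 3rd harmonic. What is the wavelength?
λₙ = 2L/n = 0.4 m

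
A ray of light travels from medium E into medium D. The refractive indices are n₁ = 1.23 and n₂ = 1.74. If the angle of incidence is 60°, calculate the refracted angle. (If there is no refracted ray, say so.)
sin θ₂ = (n₁/n₂)·sin θ₁ = 0.6122 → θ₂ = 37.75°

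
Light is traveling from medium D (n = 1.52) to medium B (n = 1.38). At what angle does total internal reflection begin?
θc = arcsin(n₂/n₁) = 65.22°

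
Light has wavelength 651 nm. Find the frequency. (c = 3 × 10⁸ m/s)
f = c/λ = 4.608 × 10¹⁴ Hz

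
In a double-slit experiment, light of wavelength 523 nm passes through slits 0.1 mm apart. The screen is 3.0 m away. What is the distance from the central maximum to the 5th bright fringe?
y = mλL/d = 78.45 mm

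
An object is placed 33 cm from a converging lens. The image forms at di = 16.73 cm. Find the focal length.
1/f = 1/do + 1/di → f = 11.1 cm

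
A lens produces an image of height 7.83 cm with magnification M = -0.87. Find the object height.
ho = |hi|/|M| = 9 cm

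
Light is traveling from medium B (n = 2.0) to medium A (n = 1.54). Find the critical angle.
θc = arcsin(n₂/n₁) = 50.35°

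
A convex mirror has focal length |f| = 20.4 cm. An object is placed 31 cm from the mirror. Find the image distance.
f = −20.4 cm (convex); 1/di = 1/f − 1/do → di = -12.3 cm (virtual image, behind mirror)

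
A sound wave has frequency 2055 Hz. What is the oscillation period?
T = 1/f = 4.866 × 10⁻⁴ s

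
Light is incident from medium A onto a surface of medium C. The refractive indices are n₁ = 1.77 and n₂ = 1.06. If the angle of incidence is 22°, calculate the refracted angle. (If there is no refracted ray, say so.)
sin θ₂ = (n₁/n₂)·sin θ₁ = 0.6255 → θ₂ = 38.72°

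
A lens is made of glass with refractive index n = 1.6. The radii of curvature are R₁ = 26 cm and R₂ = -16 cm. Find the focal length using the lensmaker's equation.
1/f = (n − 1)(1/R₁ − 1/R₂) → f = 16.51 cm (converging lens)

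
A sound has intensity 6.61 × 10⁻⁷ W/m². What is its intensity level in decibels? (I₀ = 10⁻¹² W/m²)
β = 10·log₁₀(I/I₀) = 58.2 dB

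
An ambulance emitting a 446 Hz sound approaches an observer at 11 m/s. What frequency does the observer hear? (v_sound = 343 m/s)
f_obs = f·v/(v − v_s) = 460.8 Hz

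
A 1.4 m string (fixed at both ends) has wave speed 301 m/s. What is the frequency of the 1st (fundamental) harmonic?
fₙ = nv/(2L) = 107.5 Hz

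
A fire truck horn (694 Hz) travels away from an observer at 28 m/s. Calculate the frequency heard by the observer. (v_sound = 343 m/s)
f_obs = f·v/(v + v_s) = 641.6 Hz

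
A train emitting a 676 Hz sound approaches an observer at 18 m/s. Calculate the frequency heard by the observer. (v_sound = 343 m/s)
f_obs = f·v/(v − v_s) = 713.4 Hz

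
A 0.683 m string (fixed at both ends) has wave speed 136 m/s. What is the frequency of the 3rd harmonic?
fₙ = nv/(2L) = 298.7 Hz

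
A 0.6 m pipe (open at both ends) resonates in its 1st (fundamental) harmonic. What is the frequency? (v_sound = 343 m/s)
fₙ = nv/(2L) = 285.8 Hz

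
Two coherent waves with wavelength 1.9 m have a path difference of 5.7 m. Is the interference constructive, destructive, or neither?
constructive — path difference = 3λ, a whole number of wavelengths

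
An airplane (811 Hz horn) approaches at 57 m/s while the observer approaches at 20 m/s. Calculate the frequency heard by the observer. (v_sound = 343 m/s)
f_obs = f·(v + v_o)/(v − v_s) = 1029 Hz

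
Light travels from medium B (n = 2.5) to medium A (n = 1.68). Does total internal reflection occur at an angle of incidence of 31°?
θc = arcsin(n₂/n₁) = 42.22°; 31° < θc, so no — the ray refracts.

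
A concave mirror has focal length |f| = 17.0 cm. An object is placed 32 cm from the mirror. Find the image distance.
f = +17.0 cm (concave); 1/di = 1/f − 1/do → di = 36.27 cm (real image, in front of mirror)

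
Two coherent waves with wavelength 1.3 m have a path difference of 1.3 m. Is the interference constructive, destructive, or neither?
constructive — path difference = 1λ, a whole number of wavelengths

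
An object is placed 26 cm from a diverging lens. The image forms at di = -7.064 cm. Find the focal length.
1/f = 1/do + 1/di → f = -9.699 cm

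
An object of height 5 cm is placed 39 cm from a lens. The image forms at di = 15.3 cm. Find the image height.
hi = (-di/do) × ho = -1.962 cm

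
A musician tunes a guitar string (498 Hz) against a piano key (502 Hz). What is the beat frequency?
4 Hz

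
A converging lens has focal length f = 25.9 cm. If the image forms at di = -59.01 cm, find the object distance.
1/do = 1/f − 1/di → do = 18 cm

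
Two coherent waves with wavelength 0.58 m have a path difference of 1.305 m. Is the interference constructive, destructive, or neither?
neither (partial) — path difference = 2.25λ, neither a whole number of wavelengths nor an odd multiple of λ/2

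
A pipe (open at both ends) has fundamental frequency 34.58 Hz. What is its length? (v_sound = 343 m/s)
L = v/(2f₁) = 4.96 m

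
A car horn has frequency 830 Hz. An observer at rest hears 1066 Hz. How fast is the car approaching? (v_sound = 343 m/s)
v_s = v·(1 − f/f_obs) = 75.94 m/s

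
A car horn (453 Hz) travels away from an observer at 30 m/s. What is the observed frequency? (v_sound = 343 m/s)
f_obs = f·v/(v + v_s) = 416.6 Hz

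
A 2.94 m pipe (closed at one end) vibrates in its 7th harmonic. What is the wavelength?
λₙ = 4L/n = 1.68 m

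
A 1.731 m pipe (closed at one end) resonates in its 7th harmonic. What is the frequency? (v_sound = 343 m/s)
fₙ = nv/(4L) = 346.8 Hz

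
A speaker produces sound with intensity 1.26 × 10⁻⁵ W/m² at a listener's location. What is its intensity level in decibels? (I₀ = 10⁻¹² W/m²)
β = 10·log₁₀(I/I₀) = 71 dB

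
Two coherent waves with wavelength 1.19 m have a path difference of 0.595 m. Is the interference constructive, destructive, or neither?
destructive — path difference = 0.5λ, an odd multiple of λ/2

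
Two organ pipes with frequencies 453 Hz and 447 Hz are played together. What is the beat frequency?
6 Hz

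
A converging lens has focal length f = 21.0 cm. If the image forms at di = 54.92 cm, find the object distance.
1/do = 1/f − 1/di → do = 34 cm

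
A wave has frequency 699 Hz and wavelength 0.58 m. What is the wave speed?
v = fλ = 405.4 m/s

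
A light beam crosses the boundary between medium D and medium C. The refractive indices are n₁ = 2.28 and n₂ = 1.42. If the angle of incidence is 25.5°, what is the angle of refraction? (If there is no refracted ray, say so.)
sin θ₂ = (n₁/n₂)·sin θ₁ = 0.6912 → θ₂ = 43.73°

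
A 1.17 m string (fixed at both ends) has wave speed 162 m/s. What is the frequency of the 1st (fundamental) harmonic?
fₙ = nv/(2L) = 69.23 Hz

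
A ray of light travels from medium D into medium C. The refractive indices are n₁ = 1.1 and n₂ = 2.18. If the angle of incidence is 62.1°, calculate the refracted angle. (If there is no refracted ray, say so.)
sin θ₂ = (n₁/n₂)·sin θ₁ = 0.4459 → θ₂ = 26.48°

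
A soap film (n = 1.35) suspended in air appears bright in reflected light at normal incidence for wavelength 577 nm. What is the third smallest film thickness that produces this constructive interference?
2nt = (m − ½)λ with m = 3 → t = (m − ½)λ/(2n) = 534.3 nm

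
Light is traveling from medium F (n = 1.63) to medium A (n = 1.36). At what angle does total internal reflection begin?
θc = arcsin(n₂/n₁) = 56.55°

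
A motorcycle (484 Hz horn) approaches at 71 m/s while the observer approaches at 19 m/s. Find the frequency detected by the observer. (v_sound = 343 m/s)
f_obs = f·(v + v_o)/(v − v_s) = 644.1 Hz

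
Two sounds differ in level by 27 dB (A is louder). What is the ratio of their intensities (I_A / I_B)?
I_A/I_B = 10^(Δβ/10) = 501.2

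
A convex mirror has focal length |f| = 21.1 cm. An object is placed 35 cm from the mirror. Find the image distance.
f = −21.1 cm (convex); 1/di = 1/f − 1/do → di = -13.16 cm (virtual image, behind mirror)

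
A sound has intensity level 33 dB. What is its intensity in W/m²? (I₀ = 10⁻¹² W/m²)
I = I₀·10^(β/10) = 2.00 × 10⁻⁹ W/m²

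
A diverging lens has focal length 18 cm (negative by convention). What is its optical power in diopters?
P = 1/f = -5.556 D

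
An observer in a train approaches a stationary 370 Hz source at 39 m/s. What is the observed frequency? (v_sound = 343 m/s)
f_obs = f·(v + v_o)/v = 412.1 Hz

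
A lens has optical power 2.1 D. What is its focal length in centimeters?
f = 1/P = 47.62 cm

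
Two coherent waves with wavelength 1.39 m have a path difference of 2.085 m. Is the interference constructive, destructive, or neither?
destructive — path difference = 1.5λ, an odd multiple of λ/2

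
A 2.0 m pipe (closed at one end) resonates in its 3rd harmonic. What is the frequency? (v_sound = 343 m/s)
fₙ = nv/(4L) = 128.6 Hz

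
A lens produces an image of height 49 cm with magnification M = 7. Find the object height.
ho = |hi|/|M| = 7 cm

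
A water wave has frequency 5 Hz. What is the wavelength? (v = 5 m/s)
λ = v/f = 1 m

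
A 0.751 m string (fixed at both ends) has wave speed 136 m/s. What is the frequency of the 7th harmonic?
fₙ = nv/(2L) = 633.8 Hz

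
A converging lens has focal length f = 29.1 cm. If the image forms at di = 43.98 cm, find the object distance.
1/do = 1/f − 1/di → do = 86.01 cm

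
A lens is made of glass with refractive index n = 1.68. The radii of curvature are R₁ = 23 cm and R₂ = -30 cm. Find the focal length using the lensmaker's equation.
1/f = (n − 1)(1/R₁ − 1/R₂) → f = 19.15 cm (converging lens)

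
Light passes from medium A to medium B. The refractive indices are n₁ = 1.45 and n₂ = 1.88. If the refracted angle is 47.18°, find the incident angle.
sin θ₁ = (n₂/n₁)·sin θ₂ → θ₁ = 71.99°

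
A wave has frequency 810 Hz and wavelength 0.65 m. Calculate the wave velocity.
v = fλ = 526.5 m/s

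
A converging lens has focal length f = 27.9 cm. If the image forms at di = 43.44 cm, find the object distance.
1/do = 1/f − 1/di → do = 77.99 cm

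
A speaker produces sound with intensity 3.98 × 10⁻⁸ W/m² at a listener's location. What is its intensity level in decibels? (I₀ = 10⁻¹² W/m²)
β = 10·log₁₀(I/I₀) = 46 dB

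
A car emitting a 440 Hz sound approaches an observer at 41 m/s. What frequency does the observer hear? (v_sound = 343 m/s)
f_obs = f·v/(v − v_s) = 499.7 Hz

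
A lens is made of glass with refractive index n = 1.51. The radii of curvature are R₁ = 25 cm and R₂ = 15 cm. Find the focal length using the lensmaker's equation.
1/f = (n − 1)(1/R₁ − 1/R₂) → f = -73.53 cm (diverging lens)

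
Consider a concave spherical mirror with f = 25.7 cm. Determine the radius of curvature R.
R = 2|f| = 51.4 cm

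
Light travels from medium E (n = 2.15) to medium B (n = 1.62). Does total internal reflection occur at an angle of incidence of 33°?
θc = arcsin(n₂/n₁) = 48.89°; 33° < θc, so no — the ray refracts.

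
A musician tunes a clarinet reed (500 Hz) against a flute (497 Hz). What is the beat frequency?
3 Hz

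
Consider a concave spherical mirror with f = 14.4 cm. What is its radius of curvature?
R = 2|f| = 28.8 cm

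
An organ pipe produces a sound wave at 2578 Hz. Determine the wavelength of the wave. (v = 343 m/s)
λ = v/f = 0.133 m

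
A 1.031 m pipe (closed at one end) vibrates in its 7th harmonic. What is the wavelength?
λₙ = 4L/n = 0.5891 m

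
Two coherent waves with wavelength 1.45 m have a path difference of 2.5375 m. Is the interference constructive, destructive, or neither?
neither (partial) — path difference = 1.75λ, neither a whole number of wavelengths nor an odd multiple of λ/2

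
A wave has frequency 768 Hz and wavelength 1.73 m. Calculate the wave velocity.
v = fλ = 1329 m/s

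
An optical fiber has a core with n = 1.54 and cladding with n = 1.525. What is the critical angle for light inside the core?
θc = arcsin(n_cladding/n_core) = 82°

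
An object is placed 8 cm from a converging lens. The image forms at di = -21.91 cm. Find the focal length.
1/f = 1/do + 1/di → f = 12.6 cm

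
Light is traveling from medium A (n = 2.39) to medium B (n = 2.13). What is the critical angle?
θc = arcsin(n₂/n₁) = 63.03°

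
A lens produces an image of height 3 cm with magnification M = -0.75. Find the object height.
ho = |hi|/|M| = 4 cm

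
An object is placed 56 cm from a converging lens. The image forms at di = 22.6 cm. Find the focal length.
1/f = 1/do + 1/di → f = 16.1 cm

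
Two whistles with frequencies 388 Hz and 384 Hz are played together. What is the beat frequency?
4 Hz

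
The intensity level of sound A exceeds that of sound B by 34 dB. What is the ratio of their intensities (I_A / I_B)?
I_A/I_B = 10^(Δβ/10) = 2512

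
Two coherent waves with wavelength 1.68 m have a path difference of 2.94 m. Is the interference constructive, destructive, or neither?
neither (partial) — path difference = 1.75λ, neither a whole number of wavelengths nor an odd multiple of λ/2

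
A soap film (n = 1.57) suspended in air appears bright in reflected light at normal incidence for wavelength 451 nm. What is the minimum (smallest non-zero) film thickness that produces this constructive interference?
2nt = (m − ½)λ with m = 1 → t = (m − ½)λ/(2n) = 71.82 nm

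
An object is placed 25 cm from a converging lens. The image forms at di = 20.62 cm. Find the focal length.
1/f = 1/do + 1/di → f = 11.3 cm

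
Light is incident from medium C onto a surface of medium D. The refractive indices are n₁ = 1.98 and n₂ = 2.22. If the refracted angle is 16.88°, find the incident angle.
sin θ₁ = (n₂/n₁)·sin θ₂ → θ₁ = 19°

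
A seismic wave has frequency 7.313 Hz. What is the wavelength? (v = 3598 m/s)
λ = v/f = 492 m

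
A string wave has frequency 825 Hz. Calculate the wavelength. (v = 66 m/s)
λ = v/f = 0.08 m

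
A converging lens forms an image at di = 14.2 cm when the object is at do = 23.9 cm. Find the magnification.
M = −di/do = -0.5941 (inverted image)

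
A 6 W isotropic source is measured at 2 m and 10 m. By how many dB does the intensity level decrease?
Δβ = 20·log₁₀(r₂/r₁) = 13.98 dB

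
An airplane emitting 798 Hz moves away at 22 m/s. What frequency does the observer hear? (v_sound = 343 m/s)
f_obs = f·v/(v + v_s) = 749.9 Hz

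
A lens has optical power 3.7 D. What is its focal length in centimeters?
f = 1/P = 27.03 cm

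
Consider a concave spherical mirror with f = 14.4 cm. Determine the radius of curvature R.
R = 2|f| = 28.8 cm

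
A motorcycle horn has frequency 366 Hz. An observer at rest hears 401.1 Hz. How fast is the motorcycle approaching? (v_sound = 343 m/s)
v_s = v·(1 − f/f_obs) = 30.02 m/s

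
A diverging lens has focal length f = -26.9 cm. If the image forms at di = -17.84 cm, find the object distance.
1/do = 1/f − 1/di → do = 52.97 cm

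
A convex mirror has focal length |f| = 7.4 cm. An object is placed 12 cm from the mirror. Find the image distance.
f = −7.4 cm (convex); 1/di = 1/f − 1/do → di = -4.577 cm (virtual image, behind mirror)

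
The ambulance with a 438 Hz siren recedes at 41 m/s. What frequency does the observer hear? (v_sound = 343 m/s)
f_obs = f·v/(v + v_s) = 391.2 Hz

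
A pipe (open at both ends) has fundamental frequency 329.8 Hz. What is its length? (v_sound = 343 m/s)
L = v/(2f₁) = 0.52 m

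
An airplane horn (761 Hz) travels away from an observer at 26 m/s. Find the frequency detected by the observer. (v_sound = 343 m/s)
f_obs = f·v/(v + v_s) = 707.4 Hz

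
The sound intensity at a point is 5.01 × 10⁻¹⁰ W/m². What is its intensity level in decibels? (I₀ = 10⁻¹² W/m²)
β = 10·log₁₀(I/I₀) = 27 dB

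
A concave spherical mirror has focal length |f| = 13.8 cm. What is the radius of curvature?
R = 2|f| = 27.6 cm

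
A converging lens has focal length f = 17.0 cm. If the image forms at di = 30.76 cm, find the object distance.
1/do = 1/f − 1/di → do = 38 cm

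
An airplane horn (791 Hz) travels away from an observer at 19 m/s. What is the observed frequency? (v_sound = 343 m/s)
f_obs = f·v/(v + v_s) = 749.5 Hz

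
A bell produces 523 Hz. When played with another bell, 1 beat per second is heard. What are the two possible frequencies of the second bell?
f₂ = 523 ± 1 Hz → 524 Hz or 522 Hz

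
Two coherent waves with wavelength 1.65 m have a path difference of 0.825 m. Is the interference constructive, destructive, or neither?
destructive — path difference = 0.5λ, an odd multiple of λ/2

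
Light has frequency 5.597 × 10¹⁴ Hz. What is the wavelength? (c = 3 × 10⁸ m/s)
λ = c/f = 536 nm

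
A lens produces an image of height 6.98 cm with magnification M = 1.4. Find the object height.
ho = |hi|/|M| = 4.986 cm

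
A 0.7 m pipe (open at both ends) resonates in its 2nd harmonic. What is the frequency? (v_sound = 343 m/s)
fₙ = nv/(2L) = 490 Hz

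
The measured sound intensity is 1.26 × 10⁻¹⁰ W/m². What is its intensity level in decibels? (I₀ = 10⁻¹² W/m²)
β = 10·log₁₀(I/I₀) = 21 dB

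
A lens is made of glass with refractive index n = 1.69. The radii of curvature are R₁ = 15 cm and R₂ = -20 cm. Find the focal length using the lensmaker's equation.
1/f = (n − 1)(1/R₁ − 1/R₂) → f = 12.42 cm (converging lens)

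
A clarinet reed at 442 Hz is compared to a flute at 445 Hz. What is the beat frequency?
3 Hz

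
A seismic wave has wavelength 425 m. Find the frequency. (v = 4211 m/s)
f = v/λ = 9.908 Hz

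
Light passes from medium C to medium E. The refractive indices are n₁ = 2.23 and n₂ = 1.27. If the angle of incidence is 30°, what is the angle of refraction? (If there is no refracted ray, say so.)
sin θ₂ = (n₁/n₂)·sin θ₁ = 0.878 → θ₂ = 61.4°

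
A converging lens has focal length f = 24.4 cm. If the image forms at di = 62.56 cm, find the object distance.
1/do = 1/f − 1/di → do = 40 cm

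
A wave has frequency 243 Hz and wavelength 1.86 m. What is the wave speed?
v = fλ = 452 m/s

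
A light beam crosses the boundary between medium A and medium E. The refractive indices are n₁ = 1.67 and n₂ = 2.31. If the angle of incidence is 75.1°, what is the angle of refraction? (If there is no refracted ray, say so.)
sin θ₂ = (n₁/n₂)·sin θ₁ = 0.6986 → θ₂ = 44.32°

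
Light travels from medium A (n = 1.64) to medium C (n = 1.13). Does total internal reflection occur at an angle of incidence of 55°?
θc = arcsin(n₂/n₁) = 43.55°; 55° > θc, so yes — total internal reflection.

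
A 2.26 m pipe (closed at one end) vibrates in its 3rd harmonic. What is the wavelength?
λₙ = 4L/n = 3.013 m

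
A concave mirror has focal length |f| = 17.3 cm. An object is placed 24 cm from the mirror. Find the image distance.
f = +17.3 cm (concave); 1/di = 1/f − 1/do → di = 61.97 cm (real image, in front of mirror)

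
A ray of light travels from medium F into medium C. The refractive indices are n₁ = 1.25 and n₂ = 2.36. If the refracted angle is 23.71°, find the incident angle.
sin θ₁ = (n₂/n₁)·sin θ₂ → θ₁ = 49.39°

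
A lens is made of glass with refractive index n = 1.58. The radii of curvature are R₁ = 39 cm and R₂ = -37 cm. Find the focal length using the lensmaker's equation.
1/f = (n − 1)(1/R₁ − 1/R₂) → f = 32.74 cm (converging lens)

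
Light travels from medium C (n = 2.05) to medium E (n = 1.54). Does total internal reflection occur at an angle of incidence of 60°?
θc = arcsin(n₂/n₁) = 48.7°; 60° > θc, so yes — total internal reflection.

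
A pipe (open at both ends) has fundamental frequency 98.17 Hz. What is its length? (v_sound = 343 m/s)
L = v/(2f₁) = 1.747 m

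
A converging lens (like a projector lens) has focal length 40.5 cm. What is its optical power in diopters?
P = 1/f = 2.469 D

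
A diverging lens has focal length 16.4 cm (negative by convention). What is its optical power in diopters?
P = 1/f = -6.098 D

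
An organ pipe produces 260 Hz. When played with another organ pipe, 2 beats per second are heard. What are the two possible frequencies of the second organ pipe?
f₂ = 260 ± 2 Hz → 262 Hz or 258 Hz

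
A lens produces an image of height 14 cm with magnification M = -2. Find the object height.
ho = |hi|/|M| = 7 cm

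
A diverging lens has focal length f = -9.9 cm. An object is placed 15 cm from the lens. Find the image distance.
1/di = 1/f − 1/do → di = -5.964 cm (virtual image)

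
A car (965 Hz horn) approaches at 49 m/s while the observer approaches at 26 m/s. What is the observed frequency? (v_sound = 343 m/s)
f_obs = f·(v + v_o)/(v − v_s) = 1211 Hz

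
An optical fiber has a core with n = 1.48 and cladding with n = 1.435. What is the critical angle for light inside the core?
θc = arcsin(n_cladding/n_core) = 75.83°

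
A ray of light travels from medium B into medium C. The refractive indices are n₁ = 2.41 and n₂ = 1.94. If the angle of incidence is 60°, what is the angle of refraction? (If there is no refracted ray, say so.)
sin θ₂ = (n₁/n₂)·sin θ₁ = 1.076 > 1, so there is no refracted ray — the light undergoes total internal reflection.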